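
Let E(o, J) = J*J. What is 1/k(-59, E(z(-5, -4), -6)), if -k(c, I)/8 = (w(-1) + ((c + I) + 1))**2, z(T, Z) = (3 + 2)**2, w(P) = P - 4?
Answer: -1/5832 ≈ -0.00017147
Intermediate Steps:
w(P) = -4 + P
z(T, Z) = 25 (z(T, Z) = 5**2 = 25)
E(o, J) = J**2
k(c, I) = -8*(-4 + I + c)**2 (k(c, I) = -8*((-4 - 1) + ((c + I) + 1))**2 = -8*(-5 + ((I + c) + 1))**2 = -8*(-5 + (1 + I + c))**2 = -8*(-4 + I + c)**2)
1/k(-59, E(z(-5, -4), -6)) = 1/(-8*(-4 + (-6)**2 - 59)**2) = 1/(-8*(-4 + 36 - 59)**2) = 1/(-8*(-27)**2) = 1/(-8*729) = 1/(-5832) = -1/5832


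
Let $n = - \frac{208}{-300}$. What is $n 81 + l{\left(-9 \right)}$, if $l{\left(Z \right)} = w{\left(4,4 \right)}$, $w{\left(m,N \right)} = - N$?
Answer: $\frac{1304}{25} \approx 52.16$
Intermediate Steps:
$l{\left(Z \right)} = -4$ ($l{\left(Z \right)} = \left(-1\right) 4 = -4$)
$n = \frac{52}{75}$ ($n = \left(-208\right) \left(- \frac{1}{300}\right) = \frac{52}{75} \approx 0.69333$)
$n 81 + l{\left(-9 \right)} = \frac{52}{75} \cdot 81 - 4 = \frac{1404}{25} - 4 = \frac{1304}{25}$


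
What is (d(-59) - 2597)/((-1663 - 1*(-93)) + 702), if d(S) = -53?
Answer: 1325/434 ≈ 3.0530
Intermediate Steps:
(d(-59) - 2597)/((-1663 - 1*(-93)) + 702) = (-53 - 2597)/((-1663 - 1*(-93)) + 702) = -2650/((-1663 + 93) + 702) = -2650/(-1570 + 702) = -2650/(-868) = -2650*(-1/868) = 1325/434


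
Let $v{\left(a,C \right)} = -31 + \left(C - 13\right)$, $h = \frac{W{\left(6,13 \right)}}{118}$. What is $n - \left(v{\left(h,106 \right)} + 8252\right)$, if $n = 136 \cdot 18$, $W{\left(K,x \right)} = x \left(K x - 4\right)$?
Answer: $-5866$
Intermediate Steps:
$W{\left(K,x \right)} = x \left(-4 + K x\right)$
$h = \frac{481}{59}$ ($h = \frac{13 \left(-4 + 6 \cdot 13\right)}{118} = 13 \left(-4 + 78\right) \frac{1}{118} = 13 \cdot 74 \cdot \frac{1}{118} = 962 \cdot \frac{1}{118} = \frac{481}{59} \approx 8.1525$)
$v{\left(a,C \right)} = -44 + C$ ($v{\left(a,C \right)} = -31 + \left(C - 13\right) = -31 + \left(-13 + C\right) = -44 + C$)
$n = 2448$
$n - \left(v{\left(h,106 \right)} + 8252\right) = 2448 - \left(\left(-44 + 106\right) + 8252\right) = 2448 - \left(62 + 8252\right) = 2448 - 8314 = -5866$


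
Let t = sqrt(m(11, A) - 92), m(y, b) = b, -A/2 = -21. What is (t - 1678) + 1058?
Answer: -620 + 5*I*sqrt(2) ≈ -620.0 + 7.0711*I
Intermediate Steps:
A = 42 (A = -2*(-21) = 42)
t = 5*I*sqrt(2) (t = sqrt(42 - 92) = sqrt(-50) = 5*I*sqrt(2) ≈ 7.0711*I)
(t - 1678) + 1058 = (5*I*sqrt(2) - 1678) + 1058 = (-1678 + 5*I*sqrt(2)) + 1058 = -620 + 5*I*sqrt(2)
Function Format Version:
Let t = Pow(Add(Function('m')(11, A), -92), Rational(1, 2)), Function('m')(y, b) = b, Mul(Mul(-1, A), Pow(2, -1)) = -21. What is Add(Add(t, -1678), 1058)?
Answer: Add(-620, Mul(5, I, Pow(2, Rational(1, 2)))) ≈ Add(-620.00, Mul(7.0711, I))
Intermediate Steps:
A = 42 (A = Mul(-2, -21) = 42)
t = Mul(5, I, Pow(2, Rational(1, 2))) (t = Pow(Add(42, -92), Rational(1, 2)) = Pow(-50, Rational(1, 2)) = Mul(5, I, Pow(2, Rational(1, 2))) ≈ Mul(7.0711, I))
Add(Add(t, -1678), 1058) = Add(Add(Mul(5, I, Pow(2, Rational(1, 2))), -1678), 1058) = Add(Add(-1678, Mul(5, I, Pow(2, Rational(1, 2)))), 1058) = Add(-620, Mul(5, I, Pow(2, Rational(1, 2))))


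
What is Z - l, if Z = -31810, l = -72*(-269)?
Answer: -51178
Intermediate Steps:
l = 19368
Z - l = -31810 - 1*19368 = -31810 - 19368 = -51178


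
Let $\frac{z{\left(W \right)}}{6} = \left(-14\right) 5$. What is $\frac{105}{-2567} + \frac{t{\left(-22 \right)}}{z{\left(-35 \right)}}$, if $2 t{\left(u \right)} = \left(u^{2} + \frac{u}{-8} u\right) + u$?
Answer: $- \frac{2237701}{4312560} \approx -0.51888$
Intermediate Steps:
$z{\left(W \right)} = -420$ ($z{\left(W \right)} = 6 \left(\left(-14\right) 5\right) = 6 \left(-70\right) = -420$)
$t{\left(u \right)} = \frac{u}{2} + \frac{7 u^{2}}{16}$ ($t{\left(u \right)} = \frac{\left(u^{2} + \frac{u}{-8} u\right) + u}{2} = \frac{\left(u^{2} + u \left(- \frac{1}{8}\right) u\right) + u}{2} = \frac{\left(u^{2} + - \frac{u}{8} u\right) + u}{2} = \frac{\left(u^{2} - \frac{u^{2}}{8}\right) + u}{2} = \frac{\frac{7 u^{2}}{8} + u}{2} = \frac{u + \frac{7 u^{2}}{8}}{2} = \frac{u}{2} + \frac{7 u^{2}}{16}$)
$\frac{105}{-2567} + \frac{t{\left(-22 \right)}}{z{\left(-35 \right)}} = \frac{105}{-2567} + \frac{\frac{1}{16} \left(-22\right) \left(8 + 7 \left(-22\right)\right)}{-420} = 105 \left(- \frac{1}{2567}\right) + \frac{1}{16} \left(-22\right) \left(8 - 154\right) \left(- \frac{1}{420}\right) = - \frac{105}{2567} + \frac{1}{16} \left(-22\right) \left(-146\right) \left(- \frac{1}{420}\right) = - \frac{105}{2567} + \frac{803}{4} \left(- \frac{1}{420}\right) = - \frac{105}{2567} - \frac{803}{1680} = - \frac{2237701}{4312560}$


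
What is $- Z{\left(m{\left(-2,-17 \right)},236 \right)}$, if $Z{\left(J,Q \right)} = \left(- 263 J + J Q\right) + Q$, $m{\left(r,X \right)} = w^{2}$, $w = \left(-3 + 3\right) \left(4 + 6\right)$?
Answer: $-236$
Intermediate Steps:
$w = 0$ ($w = 0 \cdot 10 = 0$)
$m{\left(r,X \right)} = 0$ ($m{\left(r,X \right)} = 0^{2} = 0$)
$Z{\left(J,Q \right)} = Q - 263 J + J Q$
$- Z{\left(m{\left(-2,-17 \right)},236 \right)} = - (236 - 0 + 0 \cdot 236) = - (236 + 0 + 0) = \left(-1\right) 236 = -236$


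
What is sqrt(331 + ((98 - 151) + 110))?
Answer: 2*sqrt(97) ≈ 19.698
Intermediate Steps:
sqrt(331 + ((98 - 151) + 110)) = sqrt(331 + (-53 + 110)) = sqrt(331 + 57) = sqrt(388) = 2*sqrt(97)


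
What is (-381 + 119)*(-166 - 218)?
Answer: 100608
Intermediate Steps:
(-381 + 119)*(-166 - 218) = -262*(-384) = 100608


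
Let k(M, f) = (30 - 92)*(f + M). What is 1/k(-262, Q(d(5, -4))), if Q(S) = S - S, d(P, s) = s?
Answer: 1/16244 ≈ 6.1561e-5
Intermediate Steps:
Q(S) = 0
k(M, f) = -62*M - 62*f (k(M, f) = -62*(M + f) = -62*M - 62*f)
1/k(-262, Q(d(5, -4))) = 1/(-62*(-262) - 62*0) = 1/(16244 + 0) = 1/16244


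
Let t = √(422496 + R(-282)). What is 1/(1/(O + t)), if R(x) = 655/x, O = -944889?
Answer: -944889 + √33598387194/282 ≈ -9.4424e+5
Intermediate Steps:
t = √33598387194/282 (t = √(422496 + 655/(-282)) = √(422496 + 655*(-1/282)) = √(422496 - 655/282) = √(119143217/282) = √33598387194/282 ≈ 650.00)
1/(1/(O + t)) = 1/(1/(-944889 + √33598387194/282)) = -944889 + √33598387194/282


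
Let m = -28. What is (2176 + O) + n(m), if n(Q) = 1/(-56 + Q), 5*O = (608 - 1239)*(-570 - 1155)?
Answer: 18469163/84 ≈ 2.1987e+5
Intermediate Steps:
O = 217695 (O = ((608 - 1239)*(-570 - 1155))/5 = (-631*(-1725))/5 = (1/5)*1088475 = 217695)
(2176 + O) + n(m) = (2176 + 217695) + 1/(-56 - 28) = 219871 + 1/(-84) = 219871 - 1/84 = 18469163/84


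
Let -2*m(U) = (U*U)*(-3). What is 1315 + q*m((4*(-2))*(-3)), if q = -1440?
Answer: -1242845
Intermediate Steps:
m(U) = 3*U²/2 (m(U) = -U*U*(-3)/2 = -U²*(-3)/2 = -(-3)*U²/2 = 3*U²/2)
1315 + q*m((4*(-2))*(-3)) = 1315 - 2160*((4*(-2))*(-3))² = 1315 - 2160*(-8*(-3))² = 1315 - 2160*24² = 1315 - 2160*576 = 1315 - 1440*864 = 1315 - 1244160 = -1242845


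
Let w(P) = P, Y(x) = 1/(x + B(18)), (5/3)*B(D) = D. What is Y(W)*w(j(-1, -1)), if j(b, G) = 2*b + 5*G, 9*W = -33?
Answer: -105/107 ≈ -0.98131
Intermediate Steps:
W = -11/3 (W = (⅑)*(-33) = -11/3 ≈ -3.6667)
B(D) = 3*D/5
Y(x) = 1/(54/5 + x) (Y(x) = 1/(x + (⅗)*18) = 1/(x + 54/5) = 1/(54/5 + x))
Y(W)*w(j(-1, -1)) = (5/(54 + 5*(-11/3)))*(2*(-1) + 5*(-1)) = (5/(54 - 55/3))*(-2 - 5) = (5/(107/3))*(-7) = (5*(3/107))*(-7) = (15/107)*(-7) = -105/107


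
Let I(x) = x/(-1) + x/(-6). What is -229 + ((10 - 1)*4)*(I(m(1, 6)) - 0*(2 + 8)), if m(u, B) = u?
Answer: -271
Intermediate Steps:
I(x) = -7*x/6 (I(x) = x*(-1) + x*(-⅙) = -x - x/6 = -7*x/6)
-229 + ((10 - 1)*4)*(I(m(1, 6)) - 0*(2 + 8)) = -229 + ((10 - 1)*4)*(-7/6*1 - 0*(2 + 8)) = -229 + (9*4)*(-7/6 - 0*10) = -229 + 36*(-7/6 - 1*0) = -229 + 36*(-7/6 + 0) = -229 + 36*(-7/6) = -229 - 42 = -271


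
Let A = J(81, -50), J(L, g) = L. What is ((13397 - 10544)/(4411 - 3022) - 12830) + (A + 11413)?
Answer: -617617/463 ≈ -1333.9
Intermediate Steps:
A = 81
((13397 - 10544)/(4411 - 3022) - 12830) + (A + 11413) = ((13397 - 10544)/(4411 - 3022) - 12830) + (81 + 11413) = (2853/1389 - 12830) + 11494 = (2853*(1/1389) - 12830) + 11494 = (951/463 - 12830) + 11494 = -5939339/463 + 11494 = -617617/463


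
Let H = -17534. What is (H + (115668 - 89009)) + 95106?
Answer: 104231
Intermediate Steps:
(H + (115668 - 89009)) + 95106 = (-17534 + (115668 - 89009)) + 95106 = (-17534 + 26659) + 95106 = 9125 + 95106 = 104231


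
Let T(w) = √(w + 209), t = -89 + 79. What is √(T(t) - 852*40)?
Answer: √(-34080 + √199) ≈ 184.57*I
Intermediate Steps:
t = -10
T(w) = √(209 + w)
√(T(t) - 852*40) = √(√(209 - 10) - 852*40) = √(√199 - 34080) = √(-34080 + √199)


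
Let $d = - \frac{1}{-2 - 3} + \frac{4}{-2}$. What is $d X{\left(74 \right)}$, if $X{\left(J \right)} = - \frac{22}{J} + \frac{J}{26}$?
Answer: $- \frac{11034}{2405} \approx -4.5879$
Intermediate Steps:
$d = - \frac{9}{5}$ ($d = - \frac{1}{-5} + 4 \left(- \frac{1}{2}\right) = \left(-1\right) \left(- \frac{1}{5}\right) - 2 = \frac{1}{5} - 2 = - \frac{9}{5} \approx -1.8$)
$X{\left(J \right)} = - \frac{22}{J} + \frac{J}{26}$ ($X{\left(J \right)} = - \frac{22}{J} + J \frac{1}{26} = - \frac{22}{J} + \frac{J}{26}$)
$d X{\left(74 \right)} = - \frac{9 \left(- \frac{22}{74} + \frac{1}{26} \cdot 74\right)}{5} = - \frac{9 \left(\left(-22\right) \frac{1}{74} + \frac{37}{13}\right)}{5} = - \frac{9 \left(- \frac{11}{37} + \frac{37}{13}\right)}{5} = \left(- \frac{9}{5}\right) \frac{1226}{481} = - \frac{11034}{2405}$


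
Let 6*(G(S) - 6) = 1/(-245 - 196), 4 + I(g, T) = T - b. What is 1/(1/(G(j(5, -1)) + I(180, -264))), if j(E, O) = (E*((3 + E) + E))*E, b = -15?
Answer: -653563/2646 ≈ -247.00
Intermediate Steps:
I(g, T) = 11 + T (I(g, T) = -4 + (T - 1*(-15)) = -4 + (T + 15) = -4 + (15 + T) = 11 + T)
j(E, O) = E**2*(3 + 2*E) (j(E, O) = (E*(3 + 2*E))*E = E**2*(3 + 2*E))
G(S) = 15875/2646 (G(S) = 6 + 1/(6*(-245 - 196)) = 6 + (1/6)/(-441) = 6 + (1/6)*(-1/441) = 6 - 1/2646 = 15875/2646)
1/(1/(G(j(5, -1)) + I(180, -264))) = 1/(1/(15875/2646 + (11 - 264))) = 1/(1/(15875/2646 - 253)) = 1/(1/(-653563/2646)) = 1/(-2646/653563) = -653563/2646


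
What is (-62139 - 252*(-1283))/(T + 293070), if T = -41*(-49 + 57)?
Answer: 261177/292742 ≈ 0.89217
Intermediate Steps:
T = -328 (T = -41*8 = -328)
(-62139 - 252*(-1283))/(T + 293070) = (-62139 - 252*(-1283))/(-328 + 293070) = (-62139 + 323316)/292742 = 261177*(1/292742) = 261177/292742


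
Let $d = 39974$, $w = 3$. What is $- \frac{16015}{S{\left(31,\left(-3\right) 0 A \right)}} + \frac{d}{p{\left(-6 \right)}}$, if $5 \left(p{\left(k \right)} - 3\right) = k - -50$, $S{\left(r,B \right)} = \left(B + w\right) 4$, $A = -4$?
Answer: $\frac{1453555}{708} \approx 2053.0$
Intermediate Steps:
$S{\left(r,B \right)} = 12 + 4 B$ ($S{\left(r,B \right)} = \left(B + 3\right) 4 = \left(3 + B\right) 4 = 12 + 4 B$)
$p{\left(k \right)} = 13 + \frac{k}{5}$ ($p{\left(k \right)} = 3 + \frac{k - -50}{5} = 3 + \frac{k + 50}{5} = 3 + \frac{50 + k}{5} = 3 + \left(10 + \frac{k}{5}\right) = 13 + \frac{k}{5}$)
$- \frac{16015}{S{\left(31,\left(-3\right) 0 A \right)}} + \frac{d}{p{\left(-6 \right)}} = - \frac{16015}{12 + 4 \left(-3\right) 0 \left(-4\right)} + \frac{39974}{13 + \frac{1}{5} \left(-6\right)} = - \frac{16015}{12 + 4 \cdot 0 \left(-4\right)} + \frac{39974}{13 - \frac{6}{5}} = - \frac{16015}{12 + 4 \cdot 0} + \frac{39974}{\frac{59}{5}} = - \frac{16015}{12 + 0} + 39974 \cdot \frac{5}{59} = - \frac{16015}{12} + \frac{199870}{59} = \frac{1453555}{708}$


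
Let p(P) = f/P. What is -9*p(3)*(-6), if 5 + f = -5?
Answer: -180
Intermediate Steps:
f = -10 (f = -5 - 5 = -10)
p(P) = -10/P
-9*p(3)*(-6) = -(-90)/3*(-6) = -9*(-10/3)*(-6) = 30*(-6) = -180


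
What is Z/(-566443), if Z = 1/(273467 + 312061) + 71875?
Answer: -42084825001/331668236904 ≈ -0.12689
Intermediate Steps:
Z = 42084825001/585528 (Z = 1/585528 + 71875 = 42084825001/585528 ≈ 71875.)
Z/(-566443) = (42084825001/585528)/(-566443) = (42084825001/585528)*(-1/566443) = -42084825001/331668236904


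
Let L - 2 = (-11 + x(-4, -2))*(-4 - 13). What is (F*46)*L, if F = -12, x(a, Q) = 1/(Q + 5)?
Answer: -101200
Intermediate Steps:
x(a, Q) = 1/(5 + Q)
L = 550/3 (L = 2 + (-11 + 1/(5 - 2))*(-4 - 13) = 2 + (-11 + 1/3)*(-17) = 2 + (-11 + ⅓)*(-17) = 2 - 32/3*(-17) = 2 + 544/3 = 550/3 ≈ 183.33)
(F*46)*L = -12*46*(550/3) = -552*550/3 = -101200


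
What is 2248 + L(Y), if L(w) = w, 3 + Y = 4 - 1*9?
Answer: 2240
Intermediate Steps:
Y = -8 (Y = -3 + (4 - 1*9) = -3 + (4 - 9) = -3 - 5 = -8)
2248 + L(Y) = 2248 - 8 = 2240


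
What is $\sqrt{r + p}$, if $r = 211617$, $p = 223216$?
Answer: $\sqrt{434833} \approx 659.42$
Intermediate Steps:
$\sqrt{r + p} = \sqrt{211617 + 223216} = \sqrt{434833}$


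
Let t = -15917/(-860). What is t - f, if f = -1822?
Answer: 1582837/860 ≈ 1840.5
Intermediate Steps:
t = 15917/860 (t = -15917*(-1/860) = 15917/860 ≈ 18.508)
t - f = 15917/860 - 1*(-1822) = 15917/860 + 1822 = 1582837/860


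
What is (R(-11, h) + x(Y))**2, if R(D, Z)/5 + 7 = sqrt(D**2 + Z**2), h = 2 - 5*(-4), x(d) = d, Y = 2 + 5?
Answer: 15909 - 3080*sqrt(5) ≈ 9021.9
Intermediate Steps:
Y = 7
h = 22 (h = 2 + 20 = 22)
R(D, Z) = -35 + 5*sqrt(D**2 + Z**2)
(R(-11, h) + x(Y))**2 = ((-35 + 5*sqrt((-11)**2 + 22**2)) + 7)**2 = ((-35 + 5*sqrt(121 + 484)) + 7)**2 = ((-35 + 5*sqrt(605)) + 7)**2 = ((-35 + 5*(11*sqrt(5))) + 7)**2 = ((-35 + 55*sqrt(5)) + 7)**2 = (-28 + 55*sqrt(5))**2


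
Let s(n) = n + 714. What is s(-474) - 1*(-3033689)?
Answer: 3033929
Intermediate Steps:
s(n) = 714 + n
s(-474) - 1*(-3033689) = (714 - 474) - 1*(-3033689) = 240 + 3033689 = 3033929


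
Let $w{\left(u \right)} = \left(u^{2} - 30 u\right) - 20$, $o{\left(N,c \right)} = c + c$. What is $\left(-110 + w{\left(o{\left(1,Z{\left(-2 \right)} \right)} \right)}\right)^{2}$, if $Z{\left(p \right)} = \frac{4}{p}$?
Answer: $36$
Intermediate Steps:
$o{\left(N,c \right)} = 2 c$
$w{\left(u \right)} = -20 + u^{2} - 30 u$
$\left(-110 + w{\left(o{\left(1,Z{\left(-2 \right)} \right)} \right)}\right)^{2} = \left(-110 - \left(20 - 16 + 30 \cdot 2 \frac{4}{-2}\right)\right)^{2} = \left(-110 - \left(20 - 16 + 30 \cdot 2 \cdot 4 \left(- \frac{1}{2}\right)\right)\right)^{2} = \left(-110 - \left(20 - 16 + 30 \cdot 2 \left(-2\right)\right)\right)^{2} = \left(-110 - \left(-100 - 16\right)\right)^{2} = \left(-110 + \left(-20 + 16 + 120\right)\right)^{2} = \left(-110 + 116\right)^{2} = 6^{2} = 36$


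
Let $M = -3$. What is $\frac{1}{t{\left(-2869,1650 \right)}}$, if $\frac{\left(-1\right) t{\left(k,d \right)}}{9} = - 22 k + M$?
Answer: $- \frac{1}{568035} \approx -1.7605 \cdot 10^{-6}$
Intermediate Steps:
$t{\left(k,d \right)} = 27 + 198 k$ ($t{\left(k,d \right)} = - 9 \left(- 22 k - 3\right) = - 9 \left(-3 - 22 k\right) = 27 + 198 k$)
$\frac{1}{t{\left(-2869,1650 \right)}} = \frac{1}{27 + 198 \left(-2869\right)} = \frac{1}{27 - 568062} = \frac{1}{-568035} = - \frac{1}{568035}$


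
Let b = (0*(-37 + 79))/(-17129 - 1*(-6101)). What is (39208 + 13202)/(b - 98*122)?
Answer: -26205/5978 ≈ -4.3836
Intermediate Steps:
b = 0 (b = (0*42)/(-17129 + 6101) = 0/(-11028) = 0*(-1/11028) = 0)
(39208 + 13202)/(b - 98*122) = (39208 + 13202)/(0 - 98*122) = 52410/(0 - 11956) = 52410/(-11956) = 52410*(-1/11956) = -26205/5978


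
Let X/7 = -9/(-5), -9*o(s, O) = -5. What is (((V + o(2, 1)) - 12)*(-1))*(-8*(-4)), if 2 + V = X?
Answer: 1216/45 ≈ 27.022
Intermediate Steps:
o(s, O) = 5/9 (o(s, O) = -⅑*(-5) = 5/9)
X = 63/5 (X = 7*(-9/(-5)) = 7*(-9*(-⅕)) = 7*(9/5) = 63/5 ≈ 12.600)
V = 53/5 (V = -2 + 63/5 = 53/5 ≈ 10.600)
(((V + o(2, 1)) - 12)*(-1))*(-8*(-4)) = (((53/5 + 5/9) - 12)*(-1))*(-8*(-4)) = ((502/45 - 12)*(-1))*32 = -38/45*(-1)*32 = (38/45)*32 = 1216/45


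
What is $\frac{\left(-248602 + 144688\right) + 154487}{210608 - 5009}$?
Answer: $\frac{50573}{205599} \approx 0.24598$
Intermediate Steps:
$\frac{\left(-248602 + 144688\right) + 154487}{210608 - 5009} = \frac{-103914 + 154487}{205599} = 50573 \cdot \frac{1}{205599} = \frac{50573}{205599}$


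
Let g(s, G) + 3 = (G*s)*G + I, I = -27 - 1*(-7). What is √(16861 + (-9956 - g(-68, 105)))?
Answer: 2*√189157 ≈ 869.84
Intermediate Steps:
I = -20 (I = -27 + 7 = -20)
g(s, G) = -23 + s*G² (g(s, G) = -3 + ((G*s)*G - 20) = -3 + (s*G² - 20) = -3 + (-20 + s*G²) = -23 + s*G²)
√(16861 + (-9956 - g(-68, 105))) = √(16861 + (-9956 - (-23 - 68*105²))) = √(16861 + (-9956 - (-23 - 68*11025))) = √(16861 + (-9956 - (-23 - 749700))) = √(16861 + (-9956 - 1*(-749723))) = √(16861 + (-9956 + 749723)) = √(16861 + 739767) = √756628 = 2*√189157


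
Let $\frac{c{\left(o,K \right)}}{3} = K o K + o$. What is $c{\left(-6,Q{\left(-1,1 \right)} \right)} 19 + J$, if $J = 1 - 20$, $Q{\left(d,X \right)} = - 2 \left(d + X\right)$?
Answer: $-361$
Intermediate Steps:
$Q{\left(d,X \right)} = - 2 X - 2 d$ ($Q{\left(d,X \right)} = - 2 \left(X + d\right) = - 2 X - 2 d$)
$c{\left(o,K \right)} = 3 o + 3 o K^{2}$ ($c{\left(o,K \right)} = 3 \left(K o K + o\right) = 3 \left(o K^{2} + o\right) = 3 \left(o + o K^{2}\right) = 3 o + 3 o K^{2}$)
$J = -19$ ($J = 1 - 20 = -19$)
$c{\left(-6,Q{\left(-1,1 \right)} \right)} 19 + J = 3 \left(-6\right) \left(1 + \left(\left(-2\right) 1 - -2\right)^{2}\right) 19 - 19 = 3 \left(-6\right) \left(1 + \left(-2 + 2\right)^{2}\right) 19 - 19 = 3 \left(-6\right) \left(1 + 0^{2}\right) 19 - 19 = 3 \left(-6\right) \left(1 + 0\right) 19 - 19 = 3 \left(-6\right) 1 \cdot 19 - 19 = \left(-18\right) 19 - 19 = -342 - 19 = -361$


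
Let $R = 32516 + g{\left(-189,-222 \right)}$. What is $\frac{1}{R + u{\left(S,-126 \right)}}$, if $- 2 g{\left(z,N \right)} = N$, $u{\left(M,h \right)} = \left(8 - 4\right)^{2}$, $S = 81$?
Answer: $\frac{1}{32643} \approx 3.0634 \cdot 10^{-5}$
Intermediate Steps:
$u{\left(M,h \right)} = 16$ ($u{\left(M,h \right)} = 4^{2} = 16$)
$g{\left(z,N \right)} = - \frac{N}{2}$
$R = 32627$ ($R = 32516 - -111 = 32516 + 111 = 32627$)
$\frac{1}{R + u{\left(S,-126 \right)}} = \frac{1}{32627 + 16} = \frac{1}{32643}$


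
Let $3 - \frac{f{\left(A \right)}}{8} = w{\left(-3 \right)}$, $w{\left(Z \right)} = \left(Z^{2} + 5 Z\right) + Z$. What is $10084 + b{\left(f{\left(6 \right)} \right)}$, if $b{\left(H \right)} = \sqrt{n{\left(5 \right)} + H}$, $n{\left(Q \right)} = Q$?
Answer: $10084 + \sqrt{101} \approx 10094.0$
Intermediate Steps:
$w{\left(Z \right)} = Z^{2} + 6 Z$
$f{\left(A \right)} = 96$ ($f{\left(A \right)} = 24 - 8 \left(- 3 \left(6 - 3\right)\right) = 24 - 8 \left(\left(-3\right) 3\right) = 24 - -72 = 24 + 72 = 96$)
$b{\left(H \right)} = \sqrt{5 + H}$
$10084 + b{\left(f{\left(6 \right)} \right)} = 10084 + \sqrt{5 + 96} = 10084 + \sqrt{101}$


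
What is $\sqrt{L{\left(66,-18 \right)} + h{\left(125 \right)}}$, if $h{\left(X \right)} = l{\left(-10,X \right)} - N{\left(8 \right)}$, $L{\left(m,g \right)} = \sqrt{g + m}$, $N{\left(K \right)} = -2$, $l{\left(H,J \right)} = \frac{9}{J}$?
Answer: $\frac{\sqrt{1295 + 2500 \sqrt{3}}}{25} \approx 3.0$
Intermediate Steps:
$h{\left(X \right)} = 2 + \frac{9}{X}$ ($h{\left(X \right)} = \frac{9}{X} - -2 = \frac{9}{X} + 2 = 2 + \frac{9}{X}$)
$\sqrt{L{\left(66,-18 \right)} + h{\left(125 \right)}} = \sqrt{\sqrt{-18 + 66} + \left(2 + \frac{9}{125}\right)} = \sqrt{\sqrt{48} + \left(2 + 9 \cdot \frac{1}{125}\right)} = \sqrt{4 \sqrt{3} + \left(2 + \frac{9}{125}\right)} = \sqrt{4 \sqrt{3} + \frac{259}{125}} = \sqrt{\frac{259}{125} + 4 \sqrt{3}}$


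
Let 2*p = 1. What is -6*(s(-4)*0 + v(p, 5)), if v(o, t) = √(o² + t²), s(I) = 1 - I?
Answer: -3*√101 ≈ -30.150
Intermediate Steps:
p = ½ (p = (½)*1 = ½ ≈ 0.50000)
-6*(s(-4)*0 + v(p, 5)) = -6*((1 - 1*(-4))*0 + √((½)² + 5²)) = -6*((1 + 4)*0 + √(¼ + 25)) = -6*(5*0 + √(101/4)) = -6*(0 + √101/2) = -3*√101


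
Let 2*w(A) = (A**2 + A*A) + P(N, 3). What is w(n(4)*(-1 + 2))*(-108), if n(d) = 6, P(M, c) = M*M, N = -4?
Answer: -4752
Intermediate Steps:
P(M, c) = M**2
w(A) = 8 + A**2 (w(A) = ((A**2 + A*A) + (-4)**2)/2 = ((A**2 + A**2) + 16)/2 = (2*A**2 + 16)/2 = (16 + 2*A**2)/2 = 8 + A**2)
w(n(4)*(-1 + 2))*(-108) = (8 + (6*(-1 + 2))**2)*(-108) = (8 + (6*1)**2)*(-108) = (8 + 6**2)*(-108) = (8 + 36)*(-108) = 44*(-108) = -4752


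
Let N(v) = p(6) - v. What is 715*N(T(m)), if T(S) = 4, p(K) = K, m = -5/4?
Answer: 1430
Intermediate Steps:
m = -5/4 (m = -5*¼ = -5/4 ≈ -1.2500)
N(v) = 6 - v
715*N(T(m)) = 715*(6 - 1*4) = 715*(6 - 4) = 715*2 = 1430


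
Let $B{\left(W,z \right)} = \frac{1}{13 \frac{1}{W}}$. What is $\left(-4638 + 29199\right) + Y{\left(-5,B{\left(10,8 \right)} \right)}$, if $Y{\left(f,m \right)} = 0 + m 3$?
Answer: $\frac{319323}{13} \approx 24563.0$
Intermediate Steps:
$B{\left(W,z \right)} = \frac{W}{13}$
$Y{\left(f,m \right)} = 3 m$ ($Y{\left(f,m \right)} = 0 + 3 m = 3 m$)
$\left(-4638 + 29199\right) + Y{\left(-5,B{\left(10,8 \right)} \right)} = \left(-4638 + 29199\right) + 3 \cdot \frac{1}{13} \cdot 10 = 24561 + 3 \cdot \frac{10}{13} = 24561 + \frac{30}{13} = \frac{319323}{13}$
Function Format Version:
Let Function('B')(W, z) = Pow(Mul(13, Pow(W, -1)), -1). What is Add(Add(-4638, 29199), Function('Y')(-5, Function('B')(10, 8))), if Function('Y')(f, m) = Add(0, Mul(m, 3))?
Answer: Rational(319323, 13) ≈ 24563.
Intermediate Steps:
Function('B')(W, z) = Mul(Rational(1, 13), W)
Function('Y')(f, m) = Mul(3, m) (Function('Y')(f, m) = Add(0, Mul(3, m)) = Mul(3, m))
Add(Add(-4638, 29199), Function('Y')(-5, Function('B')(10, 8))) = Add(Add(-4638, 29199), Mul(3, Mul(Rational(1, 13), 10))) = Add(24561, Mul(3, Rational(10, 13))) = Add(24561, Rational(30, 13)) = Rational(319323, 13)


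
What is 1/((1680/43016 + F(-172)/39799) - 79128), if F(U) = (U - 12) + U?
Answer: -213999223/16933324073966 ≈ -1.2638e-5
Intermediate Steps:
F(U) = -12 + 2*U (F(U) = (-12 + U) + U = -12 + 2*U)
1/((1680/43016 + F(-172)/39799) - 79128) = 1/((1680/43016 + (-12 + 2*(-172))/39799) - 79128) = 1/((1680*(1/43016) + (-12 - 344)*(1/39799)) - 79128) = 1/((210/5377 - 356*1/39799) - 79128) = 1/((210/5377 - 356/39799) - 79128) = 1/(6443578/213999223 - 79128) = 1/(-16933324073966/213999223) = -213999223/16933324073966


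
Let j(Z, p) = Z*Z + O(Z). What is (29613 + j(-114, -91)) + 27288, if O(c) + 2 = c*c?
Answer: 82891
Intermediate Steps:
O(c) = -2 + c² (O(c) = -2 + c*c = -2 + c²)
j(Z, p) = -2 + 2*Z² (j(Z, p) = Z*Z + (-2 + Z²) = Z² + (-2 + Z²) = -2 + 2*Z²)
(29613 + j(-114, -91)) + 27288 = (29613 + (-2 + 2*(-114)²)) + 27288 = (29613 + (-2 + 2*12996)) + 27288 = (29613 + (-2 + 25992)) + 27288 = (29613 + 25990) + 27288 = 55603 + 27288 = 82891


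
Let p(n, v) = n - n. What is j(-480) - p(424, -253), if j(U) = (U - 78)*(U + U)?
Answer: 535680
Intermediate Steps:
p(n, v) = 0
j(U) = 2*U*(-78 + U) (j(U) = (-78 + U)*(2*U) = 2*U*(-78 + U))
j(-480) - p(424, -253) = 2*(-480)*(-78 - 480) - 1*0 = 2*(-480)*(-558) + 0 = 535680 + 0 = 535680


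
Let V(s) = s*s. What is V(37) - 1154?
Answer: 215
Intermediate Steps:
V(s) = s**2
V(37) - 1154 = 37**2 - 1154 = 1369 - 1154 = 215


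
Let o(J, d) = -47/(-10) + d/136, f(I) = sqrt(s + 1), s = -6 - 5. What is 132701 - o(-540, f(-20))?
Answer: 1326963/10 - I*sqrt(10)/136 ≈ 1.327e+5 - 0.023252*I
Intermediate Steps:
s = -11
f(I) = I*sqrt(10) (f(I) = sqrt(-11 + 1) = sqrt(-10) = I*sqrt(10))
o(J, d) = 47/10 + d/136 (o(J, d) = -47*(-1/10) + d*(1/136) = 47/10 + d/136)
132701 - o(-540, f(-20)) = 132701 - (47/10 + (I*sqrt(10))/136) = 132701 - (47/10 + I*sqrt(10)/136) = 132701 + (-47/10 - I*sqrt(10)/136) = 1326963/10 - I*sqrt(10)/136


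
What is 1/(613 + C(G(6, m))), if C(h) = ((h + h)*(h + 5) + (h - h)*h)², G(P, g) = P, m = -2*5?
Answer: 1/18037 ≈ 5.5442e-5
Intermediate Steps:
m = -10
C(h) = 4*h²*(5 + h)² (C(h) = ((2*h)*(5 + h) + 0*h)² = (2*h*(5 + h) + 0)² = (2*h*(5 + h))² = 4*h²*(5 + h)²)
1/(613 + C(G(6, m))) = 1/(613 + 4*6²*(5 + 6)²) = 1/(613 + 4*36*11²) = 1/(613 + 4*36*121) = 1/(613 + 17424) = 1/18037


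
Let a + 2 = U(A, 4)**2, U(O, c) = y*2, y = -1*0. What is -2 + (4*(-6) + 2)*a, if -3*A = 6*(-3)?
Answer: 42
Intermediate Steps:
y = 0
A = 6 (A = -2*(-3) = -1/3*(-18) = 6)
U(O, c) = 0 (U(O, c) = 0*2 = 0)
a = -2 (a = -2 + 0**2 = -2 + 0 = -2)
-2 + (4*(-6) + 2)*a = -2 + (4*(-6) + 2)*(-2) = -2 + (-24 + 2)*(-2) = -2 - 22*(-2) = -2 + 44 = 42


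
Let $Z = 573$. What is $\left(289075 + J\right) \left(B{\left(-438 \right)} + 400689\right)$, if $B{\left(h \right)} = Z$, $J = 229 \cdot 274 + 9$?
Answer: $141176009460$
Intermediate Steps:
$J = 62755$ ($J = 62746 + 9 = 62755$)
$B{\left(h \right)} = 573$
$\left(289075 + J\right) \left(B{\left(-438 \right)} + 400689\right) = \left(289075 + 62755\right) \left(573 + 400689\right) = 351830 \cdot 401262 = 141176009460$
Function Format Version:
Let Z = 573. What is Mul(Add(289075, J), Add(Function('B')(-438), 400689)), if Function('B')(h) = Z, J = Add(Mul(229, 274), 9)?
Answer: 141176009460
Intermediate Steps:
J = 62755 (J = Add(62746, 9) = 62755)
Function('B')(h) = 573
Mul(Add(289075, J), Add(Function('B')(-438), 400689)) = Mul(Add(289075, 62755), Add(573, 400689)) = Mul(351830, 401262) = 141176009460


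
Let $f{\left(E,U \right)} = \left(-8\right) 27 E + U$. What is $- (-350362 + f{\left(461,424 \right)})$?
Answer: $449514$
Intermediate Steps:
$f{\left(E,U \right)} = U - 216 E$ ($f{\left(E,U \right)} = - 216 E + U = U - 216 E$)
$- (-350362 + f{\left(461,424 \right)}) = - (-350362 + \left(424 - 99576\right)) = - (-350362 - 99152) = \left(-1\right) \left(-449514\right) = 449514$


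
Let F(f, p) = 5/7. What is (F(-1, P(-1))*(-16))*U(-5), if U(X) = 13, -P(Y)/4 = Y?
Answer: -1040/7 ≈ -148.57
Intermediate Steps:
P(Y) = -4*Y
F(f, p) = 5/7 (F(f, p) = 5*(⅐) = 5/7)
(F(-1, P(-1))*(-16))*U(-5) = ((5/7)*(-16))*13 = -80/7*13 = -1040/7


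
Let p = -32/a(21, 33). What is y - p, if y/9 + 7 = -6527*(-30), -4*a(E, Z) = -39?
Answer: 68726981/39 ≈ 1.7622e+6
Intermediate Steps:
a(E, Z) = 39/4 (a(E, Z) = -¼*(-39) = 39/4)
y = 1762227 (y = -63 + 9*(-6527*(-30)) = -63 + 9*195810 = -63 + 1762290 = 1762227)
p = -128/39 (p = -32/(39/4) = (4/39)*(-32) = -128/39 ≈ -3.2821)
y - p = 1762227 - 1*(-128/39) = 1762227 + 128/39 = 68726981/39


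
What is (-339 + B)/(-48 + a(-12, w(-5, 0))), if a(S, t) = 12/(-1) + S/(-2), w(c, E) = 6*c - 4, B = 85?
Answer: 127/27 ≈ 4.7037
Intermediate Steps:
w(c, E) = -4 + 6*c
a(S, t) = -12 - S/2 (a(S, t) = 12*(-1) + S*(-½) = -12 - S/2)
(-339 + B)/(-48 + a(-12, w(-5, 0))) = (-339 + 85)/(-48 + (-12 - ½*(-12))) = -254/(-48 + (-12 + 6)) = -254/(-48 - 6) = -254/(-54) = -254*(-1/54) = 127/27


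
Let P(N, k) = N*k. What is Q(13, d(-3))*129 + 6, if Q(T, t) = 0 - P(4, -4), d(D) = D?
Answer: 2070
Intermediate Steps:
Q(T, t) = 16 (Q(T, t) = 0 - 4*(-4) = 0 - 1*(-16) = 0 + 16 = 16)
Q(13, d(-3))*129 + 6 = 16*129 + 6 = 2064 + 6 = 2070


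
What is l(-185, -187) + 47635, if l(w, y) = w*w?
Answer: 81860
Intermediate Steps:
l(w, y) = w²
l(-185, -187) + 47635 = (-185)² + 47635 = 34225 + 47635 = 81860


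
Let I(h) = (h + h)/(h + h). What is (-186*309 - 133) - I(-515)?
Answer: -57608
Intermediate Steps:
I(h) = 1 (I(h) = (2*h)/((2*h)) = (2*h)*(1/(2*h)) = 1)
(-186*309 - 133) - I(-515) = (-186*309 - 133) - 1*1 = (-57474 - 133) - 1 = -57607 - 1 = -57608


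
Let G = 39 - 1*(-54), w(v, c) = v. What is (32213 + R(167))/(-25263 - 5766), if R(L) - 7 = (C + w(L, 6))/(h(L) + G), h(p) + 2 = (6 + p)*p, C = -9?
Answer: -466900099/449641239 ≈ -1.0384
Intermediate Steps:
G = 93 (G = 39 + 54 = 93)
h(p) = -2 + p*(6 + p) (h(p) = -2 + (6 + p)*p = -2 + p*(6 + p))
R(L) = 7 + (-9 + L)/(91 + L² + 6*L) (R(L) = 7 + (-9 + L)/((-2 + L² + 6*L) + 93) = 7 + (-9 + L)/(91 + L² + 6*L))
(32213 + R(167))/(-25263 - 5766) = (32213 + (628 + 7*167² + 43*167)/(91 + 167² + 6*167))/(-25263 - 5766) = (32213 + (628 + 7*27889 + 7181)/(91 + 27889 + 1002))/(-31029) = (32213 + (628 + 195223 + 7181)/28982)*(-1/31029) = (32213 + (1/28982)*203032)*(-1/31029) = (32213 + 101516/14491)*(-1/31029) = (466900099/14491)*(-1/31029) = -466900099/449641239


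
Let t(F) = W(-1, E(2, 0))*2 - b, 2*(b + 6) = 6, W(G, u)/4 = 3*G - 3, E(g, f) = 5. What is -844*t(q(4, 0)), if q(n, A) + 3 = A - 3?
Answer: 37980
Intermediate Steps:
q(n, A) = -6 + A (q(n, A) = -3 + (A - 3) = -3 + (-3 + A) = -6 + A)
W(G, u) = -12 + 12*G (W(G, u) = 4*(3*G - 3) = 4*(-3 + 3*G) = -12 + 12*G)
b = -3 (b = -6 + (½)*6 = -6 + 3 = -3)
t(F) = -45 (t(F) = (-12 + 12*(-1))*2 - 1*(-3) = (-12 - 12)*2 + 3 = -24*2 + 3 = -48 + 3 = -45)
-844*t(q(4, 0)) = -844*(-45) = 37980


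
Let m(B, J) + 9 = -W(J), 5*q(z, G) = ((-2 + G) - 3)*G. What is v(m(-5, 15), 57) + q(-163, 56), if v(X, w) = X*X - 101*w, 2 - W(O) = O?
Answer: -25849/5 ≈ -5169.8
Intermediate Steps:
W(O) = 2 - O
q(z, G) = G*(-5 + G)/5 (q(z, G) = (((-2 + G) - 3)*G)/5 = ((-5 + G)*G)/5 = (G*(-5 + G))/5 = G*(-5 + G)/5)
m(B, J) = -11 + J (m(B, J) = -9 - (2 - J) = -9 + (-2 + J) = -11 + J)
v(X, w) = X² - 101*w
v(m(-5, 15), 57) + q(-163, 56) = ((-11 + 15)² - 101*57) + (⅕)*56*(-5 + 56) = (4² - 5757) + (⅕)*56*51 = (16 - 5757) + 2856/5 = -5741 + 2856/5 = -25849/5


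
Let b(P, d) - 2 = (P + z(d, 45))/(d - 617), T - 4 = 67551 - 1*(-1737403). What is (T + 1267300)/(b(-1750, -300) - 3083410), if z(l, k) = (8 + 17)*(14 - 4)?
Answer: -1408630293/1413741818 ≈ -0.99638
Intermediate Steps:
z(l, k) = 250 (z(l, k) = 25*10 = 250)
T = 1804958 (T = 4 + (67551 - 1*(-1737403)) = 4 + (67551 + 1737403) = 4 + 1804954 = 1804958)
b(P, d) = 2 + (250 + P)/(-617 + d) (b(P, d) = 2 + (P + 250)/(d - 617) = 2 + (250 + P)/(-617 + d))
(T + 1267300)/(b(-1750, -300) - 3083410) = (1804958 + 1267300)/((-984 - 1750 + 2*(-300))/(-617 - 300) - 3083410) = 3072258/((-984 - 1750 - 600)/(-917) - 3083410) = 3072258/(-1/917*(-3334) - 3083410) = 3072258/(3334/917 - 3083410) = 3072258/(-2827483636/917) = 3072258*(-917/2827483636) = -1408630293/1413741818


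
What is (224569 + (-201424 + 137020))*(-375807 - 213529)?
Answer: -94391000440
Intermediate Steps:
(224569 + (-201424 + 137020))*(-375807 - 213529) = (224569 - 64404)*(-589336) = 160165*(-589336) = -94391000440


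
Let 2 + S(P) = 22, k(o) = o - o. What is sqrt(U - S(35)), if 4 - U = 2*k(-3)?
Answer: 4*I ≈ 4.0*I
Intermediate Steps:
k(o) = 0
S(P) = 20 (S(P) = -2 + 22 = 20)
U = 4 (U = 4 - 2*0 = 4 - 1*0 = 4 + 0 = 4)
sqrt(U - S(35)) = sqrt(4 - 1*20) = sqrt(4 - 20) = sqrt(-16) = 4*I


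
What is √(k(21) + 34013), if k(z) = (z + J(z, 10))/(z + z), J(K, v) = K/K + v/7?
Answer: √14999979/21 ≈ 184.43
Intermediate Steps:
J(K, v) = 1 + v/7 (J(K, v) = 1 + v*(⅐) = 1 + v/7)
k(z) = (17/7 + z)/(2*z) (k(z) = (z + (1 + (⅐)*10))/(z + z) = (z + (1 + 10/7))/((2*z)) = (z + 17/7)*(1/(2*z)) = (17/7 + z)*(1/(2*z)) = (17/7 + z)/(2*z))
√(k(21) + 34013) = √((1/14)*(17 + 7*21)/21 + 34013) = √((1/14)*(1/21)*(17 + 147) + 34013) = √((1/14)*(1/21)*164 + 34013) = √(82/147 + 34013) = √(4999993/147) = √14999979/21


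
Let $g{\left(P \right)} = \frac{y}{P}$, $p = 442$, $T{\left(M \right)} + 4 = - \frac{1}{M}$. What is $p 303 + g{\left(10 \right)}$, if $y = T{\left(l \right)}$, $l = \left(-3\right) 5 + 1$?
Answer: $\frac{3749917}{28} \approx 1.3393 \cdot 10^{5}$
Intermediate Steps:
$l = -14$ ($l = -15 + 1 = -14$)
$T{\left(M \right)} = -4 - \frac{1}{M}$
$y = - \frac{55}{14}$ ($y = -4 - \frac{1}{-14} = -4 - - \frac{1}{14} = -4 + \frac{1}{14} = - \frac{55}{14} \approx -3.9286$)
$g{\left(P \right)} = - \frac{55}{14 P}$
$p 303 + g{\left(10 \right)} = 442 \cdot 303 - \frac{55}{14 \cdot 10} = 133926 - \frac{11}{28} = \frac{3749917}{28}$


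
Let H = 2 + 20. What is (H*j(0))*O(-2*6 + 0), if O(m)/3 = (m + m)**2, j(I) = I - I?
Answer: 0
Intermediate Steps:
j(I) = 0
O(m) = 12*m**2 (O(m) = 3*(m + m)**2 = 3*(2*m)**2 = 3*(4*m**2) = 12*m**2)
H = 22
(H*j(0))*O(-2*6 + 0) = (22*0)*(12*(-2*6 + 0)**2) = 0*(12*(-12 + 0)**2) = 0*(12*(-12)**2) = 0*(12*144) = 0*1728 = 0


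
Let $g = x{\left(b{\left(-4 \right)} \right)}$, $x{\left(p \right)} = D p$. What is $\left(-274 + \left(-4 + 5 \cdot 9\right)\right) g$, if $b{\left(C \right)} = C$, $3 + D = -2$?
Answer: $-4660$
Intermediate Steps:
$D = -5$ ($D = -3 - 2 = -5$)
$x{\left(p \right)} = - 5 p$
$g = 20$ ($g = \left(-5\right) \left(-4\right) = 20$)
$\left(-274 + \left(-4 + 5 \cdot 9\right)\right) g = \left(-274 + \left(-4 + 5 \cdot 9\right)\right) 20 = \left(-274 + \left(-4 + 45\right)\right) 20 = \left(-274 + 41\right) 20 = \left(-233\right) 20 = -4660$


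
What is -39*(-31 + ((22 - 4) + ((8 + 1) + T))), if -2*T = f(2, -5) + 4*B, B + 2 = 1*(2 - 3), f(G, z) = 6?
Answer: 39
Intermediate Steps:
B = -3 (B = -2 + 1*(2 - 3) = -2 + 1*(-1) = -2 - 1 = -3)
T = 3 (T = -(6 + 4*(-3))/2 = -(6 - 12)/2 = -½*(-6) = 3)
-39*(-31 + ((22 - 4) + ((8 + 1) + T))) = -39*(-31 + ((22 - 4) + ((8 + 1) + 3))) = -39*(-31 + (18 + (9 + 3))) = -39*(-31 + (18 + 12)) = -39*(-31 + 30) = -39*(-1) = 39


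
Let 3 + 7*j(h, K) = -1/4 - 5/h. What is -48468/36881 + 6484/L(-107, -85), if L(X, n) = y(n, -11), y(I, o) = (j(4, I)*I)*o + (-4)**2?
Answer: -3744911044/302092271 ≈ -12.397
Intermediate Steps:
j(h, K) = -13/28 - 5/(7*h) (j(h, K) = -3/7 + (-1/4 - 5/h)/7 = -3/7 + (-1/28 - 5/(7*h)) = -13/28 - 5/(7*h))
y(I, o) = 16 - 9*I*o/14 (y(I, o) = (((1/28)*(-20 - 13*4)/4)*I)*o + (-4)**2 = (((1/28)*(1/4)*(-20 - 52))*I)*o + 16 = (((1/28)*(1/4)*(-72))*I)*o + 16 = (-9*I/14)*o + 16 = -9*I*o/14 + 16 = 16 - 9*I*o/14)
L(X, n) = 16 + 99*n/14 (L(X, n) = 16 - 9/14*n*(-11) = 16 + 99*n/14)
-48468/36881 + 6484/L(-107, -85) = -48468/36881 + 6484/(16 + (99/14)*(-85)) = -48468*1/36881 + 6484/(16 - 8415/14) = -48468/36881 + 6484/(-8191/14) = -48468/36881 + 6484*(-14/8191) = -48468/36881 - 90776/8191 = -3744911044/302092271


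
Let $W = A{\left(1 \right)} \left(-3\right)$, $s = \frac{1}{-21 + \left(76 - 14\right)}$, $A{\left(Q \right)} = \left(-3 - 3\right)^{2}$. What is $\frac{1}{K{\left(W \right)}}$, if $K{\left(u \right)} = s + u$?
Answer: $- \frac{41}{4427} \approx -0.0092614$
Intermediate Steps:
$A{\left(Q \right)} = 36$ ($A{\left(Q \right)} = \left(-6\right)^{2} = 36$)
$s = \frac{1}{41}$ ($s = \frac{1}{-21 + 62} = \frac{1}{41} \approx 0.02439$)
$W = -108$ ($W = 36 \left(-3\right) = -108$)
$K{\left(u \right)} = \frac{1}{41} + u$
$\frac{1}{K{\left(W \right)}} = \frac{1}{\frac{1}{41} - 108} = \frac{1}{- \frac{4427}{41}} = - \frac{41}{4427}$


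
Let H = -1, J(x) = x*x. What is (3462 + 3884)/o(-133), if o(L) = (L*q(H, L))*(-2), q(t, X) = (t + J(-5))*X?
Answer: -3673/424536 ≈ -0.0086518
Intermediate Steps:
J(x) = x**2
q(t, X) = X*(25 + t) (q(t, X) = (t + (-5)**2)*X = (t + 25)*X = (25 + t)*X = X*(25 + t))
o(L) = -48*L**2 (o(L) = (L*(L*(25 - 1)))*(-2) = (L*(L*24))*(-2) = (L*(24*L))*(-2) = (24*L**2)*(-2) = -48*L**2)
(3462 + 3884)/o(-133) = (3462 + 3884)/((-48*(-133)**2)) = 7346/((-48*17689)) = 7346/(-849072) = 7346*(-1/849072) = -3673/424536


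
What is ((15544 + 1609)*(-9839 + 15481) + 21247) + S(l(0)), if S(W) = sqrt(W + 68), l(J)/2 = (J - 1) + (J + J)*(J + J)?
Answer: 96798473 + sqrt(66) ≈ 9.6798e+7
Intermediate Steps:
l(J) = -2 + 2*J + 8*J**2 (l(J) = 2*((J - 1) + (J + J)*(J + J)) = 2*((-1 + J) + (2*J)*(2*J)) = 2*((-1 + J) + 4*J**2) = 2*(-1 + J + 4*J**2) = -2 + 2*J + 8*J**2)
S(W) = sqrt(68 + W)
((15544 + 1609)*(-9839 + 15481) + 21247) + S(l(0)) = ((15544 + 1609)*(-9839 + 15481) + 21247) + sqrt(68 + (-2 + 2*0 + 8*0**2)) = (17153*5642 + 21247) + sqrt(68 + (-2 + 0 + 8*0)) = (96777226 + 21247) + sqrt(68 + (-2 + 0 + 0)) = 96798473 + sqrt(68 - 2) = 96798473 + sqrt(66)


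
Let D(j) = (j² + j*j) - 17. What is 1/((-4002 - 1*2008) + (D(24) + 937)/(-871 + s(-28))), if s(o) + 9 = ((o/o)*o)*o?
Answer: -12/72379 ≈ -0.00016579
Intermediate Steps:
D(j) = -17 + 2*j² (D(j) = (j² + j²) - 17 = 2*j² - 17 = -17 + 2*j²)
s(o) = -9 + o² (s(o) = -9 + ((o/o)*o)*o = -9 + (1*o)*o = -9 + o*o = -9 + o²)
1/((-4002 - 1*2008) + (D(24) + 937)/(-871 + s(-28))) = 1/((-4002 - 1*2008) + ((-17 + 2*24²) + 937)/(-871 + (-9 + (-28)²))) = 1/((-4002 - 2008) + ((-17 + 2*576) + 937)/(-871 + (-9 + 784))) = 1/(-6010 + ((-17 + 1152) + 937)/(-871 + 775)) = 1/(-6010 + (1135 + 937)/(-96)) = 1/(-6010 + 2072*(-1/96)) = 1/(-6010 - 259/12) = 1/(-72379/12) = -12/72379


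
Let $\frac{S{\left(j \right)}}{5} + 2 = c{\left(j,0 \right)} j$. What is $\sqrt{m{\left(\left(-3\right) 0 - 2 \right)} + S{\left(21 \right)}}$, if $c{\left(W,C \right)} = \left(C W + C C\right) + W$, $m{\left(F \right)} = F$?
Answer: $\sqrt{2193} \approx 46.829$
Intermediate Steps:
$c{\left(W,C \right)} = W + C^{2} + C W$ ($c{\left(W,C \right)} = \left(C W + C^{2}\right) + W = \left(C^{2} + C W\right) + W = W + C^{2} + C W$)
$S{\left(j \right)} = -10 + 5 j^{2}$ ($S{\left(j \right)} = -10 + 5 \left(j + 0^{2} + 0 j\right) j = -10 + 5 \left(j + 0 + 0\right) j = -10 + 5 j j = -10 + 5 j^{2}$)
$\sqrt{m{\left(\left(-3\right) 0 - 2 \right)} + S{\left(21 \right)}} = \sqrt{\left(\left(-3\right) 0 - 2\right) - \left(10 - 5 \cdot 21^{2}\right)} = \sqrt{\left(0 - 2\right) + \left(-10 + 5 \cdot 441\right)} = \sqrt{-2 + \left(-10 + 2205\right)} = \sqrt{-2 + 2195} = \sqrt{2193}$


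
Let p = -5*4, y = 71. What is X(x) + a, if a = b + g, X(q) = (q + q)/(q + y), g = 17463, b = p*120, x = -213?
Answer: 15066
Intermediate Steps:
p = -20
b = -2400 (b = -20*120 = -2400)
X(q) = 2*q/(71 + q) (X(q) = (q + q)/(q + 71) = (2*q)/(71 + q) = 2*q/(71 + q))
a = 15063 (a = -2400 + 17463 = 15063)
X(x) + a = 2*(-213)/(71 - 213) + 15063 = 2*(-213)/(-142) + 15063 = 2*(-213)*(-1/142) + 15063 = 3 + 15063 = 15066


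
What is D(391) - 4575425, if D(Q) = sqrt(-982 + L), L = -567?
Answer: -4575425 + I*sqrt(1549) ≈ -4.5754e+6 + 39.357*I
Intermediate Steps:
D(Q) = I*sqrt(1549) (D(Q) = sqrt(-982 - 567) = sqrt(-1549) = I*sqrt(1549))
D(391) - 4575425 = I*sqrt(1549) - 4575425 = -4575425 + I*sqrt(1549)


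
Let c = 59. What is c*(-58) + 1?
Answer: -3421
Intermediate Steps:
c*(-58) + 1 = 59*(-58) + 1 = -3422 + 1 = -3421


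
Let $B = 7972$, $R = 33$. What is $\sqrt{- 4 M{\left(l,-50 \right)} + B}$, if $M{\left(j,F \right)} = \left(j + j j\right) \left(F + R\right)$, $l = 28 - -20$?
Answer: $2 \sqrt{41977} \approx 409.77$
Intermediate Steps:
$l = 48$ ($l = 28 + 20 = 48$)
$M{\left(j,F \right)} = \left(33 + F\right) \left(j + j^{2}\right)$ ($M{\left(j,F \right)} = \left(j + j j\right) \left(F + 33\right) = \left(j + j^{2}\right) \left(33 + F\right) = \left(33 + F\right) \left(j + j^{2}\right)$)
$\sqrt{- 4 M{\left(l,-50 \right)} + B} = \sqrt{- 4 \cdot 48 \left(33 - 50 + 33 \cdot 48 - 2400\right) + 7972} = \sqrt{- 4 \cdot 48 \left(33 - 50 + 1584 - 2400\right) + 7972} = \sqrt{- 4 \cdot 48 \left(-833\right) + 7972} = \sqrt{\left(-4\right) \left(-39984\right) + 7972} = \sqrt{159936 + 7972} = \sqrt{167908} = 2 \sqrt{41977}$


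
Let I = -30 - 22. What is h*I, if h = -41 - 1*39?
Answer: 4160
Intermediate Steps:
h = -80 (h = -41 - 39 = -80)
I = -52
h*I = -80*(-52) = 4160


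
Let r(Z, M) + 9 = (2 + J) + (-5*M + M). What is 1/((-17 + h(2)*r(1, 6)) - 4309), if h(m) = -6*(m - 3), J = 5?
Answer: -1/4482 ≈ -0.00022311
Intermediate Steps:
h(m) = 18 - 6*m (h(m) = -6*(-3 + m) = 18 - 6*m)
r(Z, M) = -2 - 4*M (r(Z, M) = -9 + ((2 + 5) + (-5*M + M)) = -9 + (7 - 4*M) = -2 - 4*M)
1/((-17 + h(2)*r(1, 6)) - 4309) = 1/((-17 + (18 - 6*2)*(-2 - 4*6)) - 4309) = 1/((-17 + (18 - 12)*(-2 - 24)) - 4309) = 1/((-17 + 6*(-26)) - 4309) = 1/((-17 - 156) - 4309) = 1/(-173 - 4309) = 1/(-4482) = -1/4482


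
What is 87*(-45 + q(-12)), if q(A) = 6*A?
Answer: -10179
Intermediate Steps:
87*(-45 + q(-12)) = 87*(-45 + 6*(-12)) = 87*(-45 - 72) = 87*(-117) = -10179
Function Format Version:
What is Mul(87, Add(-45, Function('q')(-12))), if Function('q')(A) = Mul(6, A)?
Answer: -10179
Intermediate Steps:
Mul(87, Add(-45, Function('q')(-12))) = Mul(87, Add(-45, Mul(6, -12))) = Mul(87, Add(-45, -72)) = Mul(87, -117) = -10179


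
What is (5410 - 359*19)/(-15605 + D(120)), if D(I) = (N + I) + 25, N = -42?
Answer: 1411/15502 ≈ 0.091020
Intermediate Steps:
D(I) = -17 + I (D(I) = (-42 + I) + 25 = -17 + I)
(5410 - 359*19)/(-15605 + D(120)) = (5410 - 359*19)/(-15605 + (-17 + 120)) = (5410 - 6821)/(-15605 + 103) = -1411/(-15502) = -1411*(-1/15502) = 1411/15502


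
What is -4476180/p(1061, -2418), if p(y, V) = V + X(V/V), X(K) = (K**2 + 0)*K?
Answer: 4476180/2417 ≈ 1852.0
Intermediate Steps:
X(K) = K**3 (X(K) = K**2*K = K**3)
p(y, V) = 1 + V (p(y, V) = V + (V/V)**3 = V + 1**3 = V + 1 = 1 + V)
-4476180/p(1061, -2418) = -4476180/(1 - 2418) = -4476180/(-2417) = -4476180*(-1/2417) = 4476180/2417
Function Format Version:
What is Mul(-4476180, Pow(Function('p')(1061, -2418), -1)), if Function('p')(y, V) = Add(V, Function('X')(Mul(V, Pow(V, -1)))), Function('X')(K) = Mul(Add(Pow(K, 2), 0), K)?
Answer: Rational(4476180, 2417) ≈ 1852.0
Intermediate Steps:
Function('X')(K) = Pow(K, 3) (Function('X')(K) = Mul(Pow(K, 2), K) = Pow(K, 3))
Function('p')(y, V) = Add(1, V) (Function('p')(y, V) = Add(V, Pow(Mul(V, Pow(V, -1)), 3)) = Add(V, Pow(1, 3)) = Add(V, 1) = Add(1, V))
Mul(-4476180, Pow(Function('p')(1061, -2418), -1)) = Mul(-4476180, Pow(Add(1, -2418), -1)) = Mul(-4476180, Pow(-2417, -1)) = Mul(-4476180, Rational(-1, 2417)) = Rational(4476180, 2417)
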